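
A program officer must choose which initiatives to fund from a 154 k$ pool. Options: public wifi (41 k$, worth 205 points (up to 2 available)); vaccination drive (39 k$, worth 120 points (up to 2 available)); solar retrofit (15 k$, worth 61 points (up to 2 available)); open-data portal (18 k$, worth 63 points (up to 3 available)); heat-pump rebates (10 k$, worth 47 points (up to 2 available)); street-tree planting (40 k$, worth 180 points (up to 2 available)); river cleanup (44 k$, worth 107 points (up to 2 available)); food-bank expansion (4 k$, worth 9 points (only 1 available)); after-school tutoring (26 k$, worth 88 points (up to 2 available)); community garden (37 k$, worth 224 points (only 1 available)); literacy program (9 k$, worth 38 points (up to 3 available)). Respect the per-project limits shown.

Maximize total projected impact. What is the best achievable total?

789

Filling by ratio: 2×public wifi + 2×heat-pump rebates + food-bank expansion + community garden + literacy program for 775, with 2 k$ left unused.
Dropping food-bank expansion and literacy program frees 13 k$; slotting in solar retrofit (15 k$) lifts the total to 789 at 154 k$.
No other feasible combination exceeds 789.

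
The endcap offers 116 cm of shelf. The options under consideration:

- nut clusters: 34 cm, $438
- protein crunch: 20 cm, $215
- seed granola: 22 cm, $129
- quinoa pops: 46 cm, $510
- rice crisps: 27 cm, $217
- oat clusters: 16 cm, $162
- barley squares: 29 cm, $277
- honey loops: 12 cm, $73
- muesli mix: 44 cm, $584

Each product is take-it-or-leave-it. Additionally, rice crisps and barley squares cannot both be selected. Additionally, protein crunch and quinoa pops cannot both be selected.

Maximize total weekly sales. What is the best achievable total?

1399

The ratio ordering already packs tightly: nut clusters + protein crunch + oat clusters + muesli mix, 114 cm, 1399.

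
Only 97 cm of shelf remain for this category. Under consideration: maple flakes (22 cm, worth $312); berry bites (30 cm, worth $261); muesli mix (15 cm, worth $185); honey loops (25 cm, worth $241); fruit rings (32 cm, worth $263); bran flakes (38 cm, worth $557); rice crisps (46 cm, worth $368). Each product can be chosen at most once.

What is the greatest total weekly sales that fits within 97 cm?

1132

Density check — bran flakes 14.66, maple flakes 14.18, muesli mix 12.33 are the best per cm.
A density-first pass picks maple flakes + muesli mix + bran flakes — 1054 at 75 cm.
Replace muesli mix with fruit rings: the trade gains 78 net, giving 1132 at 92 cm.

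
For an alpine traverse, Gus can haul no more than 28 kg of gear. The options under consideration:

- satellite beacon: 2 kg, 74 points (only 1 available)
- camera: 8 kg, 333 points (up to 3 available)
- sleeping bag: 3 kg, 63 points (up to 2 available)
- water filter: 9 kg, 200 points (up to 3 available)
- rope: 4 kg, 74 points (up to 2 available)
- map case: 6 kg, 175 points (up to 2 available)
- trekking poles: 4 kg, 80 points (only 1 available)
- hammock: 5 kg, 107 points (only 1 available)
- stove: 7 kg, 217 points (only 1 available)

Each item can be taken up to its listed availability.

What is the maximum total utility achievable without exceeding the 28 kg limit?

Taking the top-ratio items first gives satellite beacon + 3×camera for 1073 (26 kg).
The 2 kg tied up in satellite beacon is better spent on trekking poles — total rises to 1079 (28 kg).
That's the maximum — no swap from here does better than 1079.

1079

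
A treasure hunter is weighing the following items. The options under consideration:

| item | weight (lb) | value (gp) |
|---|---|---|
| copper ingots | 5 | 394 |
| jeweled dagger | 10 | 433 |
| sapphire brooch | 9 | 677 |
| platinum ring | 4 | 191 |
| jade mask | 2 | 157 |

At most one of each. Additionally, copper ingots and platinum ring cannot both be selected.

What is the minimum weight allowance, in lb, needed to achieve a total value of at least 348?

Minimise lb subject to total value ≥ 348.
copper ingots reaches 394 using 5 lb.
Any bundle with less than 5 lb falls short of 348.

5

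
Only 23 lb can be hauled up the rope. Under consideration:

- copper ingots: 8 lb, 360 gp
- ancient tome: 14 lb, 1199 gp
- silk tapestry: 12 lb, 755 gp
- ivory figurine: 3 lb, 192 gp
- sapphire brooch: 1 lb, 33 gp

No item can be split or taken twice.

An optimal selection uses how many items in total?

3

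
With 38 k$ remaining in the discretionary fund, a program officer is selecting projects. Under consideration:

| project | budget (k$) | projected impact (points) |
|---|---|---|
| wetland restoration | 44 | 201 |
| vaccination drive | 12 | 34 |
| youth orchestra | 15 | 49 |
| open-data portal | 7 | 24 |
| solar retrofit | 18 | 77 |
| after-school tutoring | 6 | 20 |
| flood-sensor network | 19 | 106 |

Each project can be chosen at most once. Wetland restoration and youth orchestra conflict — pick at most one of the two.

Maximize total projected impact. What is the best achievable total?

The ratio ordering already packs tightly: solar retrofit + flood-sensor network, 37 k$, 183.
Every other selection either busts 38 k$ or breaks a pairing rule or fails to beat 183.

183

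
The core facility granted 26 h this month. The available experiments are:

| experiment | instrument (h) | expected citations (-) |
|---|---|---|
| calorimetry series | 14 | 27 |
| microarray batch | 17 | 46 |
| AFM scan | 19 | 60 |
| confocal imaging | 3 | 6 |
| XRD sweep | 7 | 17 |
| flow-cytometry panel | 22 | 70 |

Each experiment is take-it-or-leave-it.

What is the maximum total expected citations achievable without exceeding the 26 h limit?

77

The ratio heuristic lands on confocal imaging + flow-cytometry panel (76) but leaves 1 h idle.
Dropping confocal imaging and flow-cytometry panel frees 25 h; slotting in AFM scan + XRD sweep (26 h) lifts the total to 77 at 26 h.
The closest alternative, confocal imaging + flow-cytometry panel, reaches only 76.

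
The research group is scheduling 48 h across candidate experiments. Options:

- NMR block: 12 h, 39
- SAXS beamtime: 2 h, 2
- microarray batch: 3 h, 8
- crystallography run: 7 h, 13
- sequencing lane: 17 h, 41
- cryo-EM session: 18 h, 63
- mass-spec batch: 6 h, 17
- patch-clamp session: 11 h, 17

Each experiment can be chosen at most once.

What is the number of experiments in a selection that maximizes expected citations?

Best achievable expected citations is 143.
One optimal bundle: NMR block + sequencing lane + cryo-EM session (47 h).
All optima have 3 experiments.

3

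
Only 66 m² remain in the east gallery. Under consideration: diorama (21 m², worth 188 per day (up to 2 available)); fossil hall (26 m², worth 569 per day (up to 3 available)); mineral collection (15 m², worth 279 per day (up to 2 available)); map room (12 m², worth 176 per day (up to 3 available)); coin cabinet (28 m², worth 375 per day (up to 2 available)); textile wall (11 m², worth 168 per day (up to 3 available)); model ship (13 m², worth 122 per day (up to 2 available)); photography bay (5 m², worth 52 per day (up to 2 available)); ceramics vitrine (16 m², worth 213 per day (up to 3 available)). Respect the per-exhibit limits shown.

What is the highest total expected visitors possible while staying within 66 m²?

Greedy by ratio would take 2×fossil hall + textile wall: 63 m² used, total 1306.
Replace textile wall with map room: the trade gains 8 net, giving 1314 at 64 m².
Nothing else within 66 m² beats 1314.

1314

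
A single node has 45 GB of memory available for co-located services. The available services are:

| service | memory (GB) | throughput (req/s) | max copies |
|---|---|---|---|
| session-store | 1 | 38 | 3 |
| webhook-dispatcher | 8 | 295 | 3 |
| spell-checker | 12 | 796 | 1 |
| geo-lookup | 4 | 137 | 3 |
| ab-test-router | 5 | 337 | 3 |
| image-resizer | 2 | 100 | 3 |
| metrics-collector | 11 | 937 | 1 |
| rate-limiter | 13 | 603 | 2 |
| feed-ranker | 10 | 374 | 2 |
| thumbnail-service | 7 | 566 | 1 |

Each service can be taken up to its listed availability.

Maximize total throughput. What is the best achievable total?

3310

Taking spell-checker + 3×ab-test-router + metrics-collector + thumbnail-service: 45 GB used, 3310 in throughput.
Nothing else within 45 GB beats 3310.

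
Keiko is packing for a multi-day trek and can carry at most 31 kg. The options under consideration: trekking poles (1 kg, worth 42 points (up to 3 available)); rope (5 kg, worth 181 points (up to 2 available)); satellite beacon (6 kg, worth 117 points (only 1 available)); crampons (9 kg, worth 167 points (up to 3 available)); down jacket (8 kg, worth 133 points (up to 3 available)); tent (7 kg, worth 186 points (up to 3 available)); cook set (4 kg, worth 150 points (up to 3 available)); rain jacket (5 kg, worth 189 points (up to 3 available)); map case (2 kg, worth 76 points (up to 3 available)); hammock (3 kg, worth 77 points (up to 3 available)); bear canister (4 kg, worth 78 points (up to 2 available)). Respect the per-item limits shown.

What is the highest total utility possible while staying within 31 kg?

Ranking by ratio (utility/kg): trekking poles 42.00, map case 38.00, rain jacket 37.80, cook set 37.50.
Taking the top-ratio items first gives 3×trekking poles + cook set + 3×rain jacket + 3×map case + hammock for 1148 (31 kg).
Replace rain jacket and hammock with 2×cook set: the trade gains 34 net, giving 1182 at 31 kg.
Every other selection either busts 31 kg or exceeds an availability limit or fails to beat 1182.

1182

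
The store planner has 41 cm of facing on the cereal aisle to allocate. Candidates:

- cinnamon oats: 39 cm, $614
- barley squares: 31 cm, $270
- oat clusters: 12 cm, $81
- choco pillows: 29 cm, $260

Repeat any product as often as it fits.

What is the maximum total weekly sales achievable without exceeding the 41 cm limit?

614

By weekly sales per cm: cinnamon oats 15.74, choco pillows 8.97, barley squares 8.71, oat clusters 6.75 lead.
Best packing: cinnamon oats — 39 cm, 614 total.
Nothing else within 41 cm beats 614.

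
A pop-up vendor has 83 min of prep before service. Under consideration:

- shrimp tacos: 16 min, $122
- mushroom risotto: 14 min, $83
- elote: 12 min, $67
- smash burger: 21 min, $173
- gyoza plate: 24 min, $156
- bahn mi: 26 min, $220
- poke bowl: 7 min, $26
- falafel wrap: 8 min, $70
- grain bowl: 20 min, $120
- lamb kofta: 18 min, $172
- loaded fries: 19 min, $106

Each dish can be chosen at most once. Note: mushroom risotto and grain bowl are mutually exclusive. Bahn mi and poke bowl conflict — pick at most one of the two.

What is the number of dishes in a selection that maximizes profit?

4

Optimal total is 687.
shrimp tacos + smash burger + bahn mi + lamb kofta hits 687 at 81 min.
Any selection reaching 687 contains exactly 4 dishes.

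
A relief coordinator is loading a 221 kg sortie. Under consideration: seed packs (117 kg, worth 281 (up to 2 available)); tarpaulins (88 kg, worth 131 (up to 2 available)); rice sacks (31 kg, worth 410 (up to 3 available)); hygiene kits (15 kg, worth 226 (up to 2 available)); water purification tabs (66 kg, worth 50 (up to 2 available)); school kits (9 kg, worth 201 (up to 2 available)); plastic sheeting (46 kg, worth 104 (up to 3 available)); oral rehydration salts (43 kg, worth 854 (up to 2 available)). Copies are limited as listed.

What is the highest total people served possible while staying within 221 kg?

3591

Density check — school kits 22.33, oral rehydration salts 19.86, hygiene kits 15.07 are the best per kg.
Taking the top-ratio supplies first gives 2×rice sacks + 2×hygiene kits + 2×school kits + 2×oral rehydration salts for 3382 (196 kg).
Replace school kits with rice sacks: the trade gains 209 net, giving 3591 at 218 kg.
Every other selection either busts 221 kg or exceeds an availability limit or fails to beat 3591.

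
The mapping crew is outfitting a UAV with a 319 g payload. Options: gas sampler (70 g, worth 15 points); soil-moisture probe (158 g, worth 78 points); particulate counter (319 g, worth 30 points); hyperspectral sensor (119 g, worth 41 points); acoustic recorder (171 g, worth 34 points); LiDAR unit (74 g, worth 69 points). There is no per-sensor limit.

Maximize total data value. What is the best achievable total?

Density check — LiDAR unit 0.93, soil-moisture probe 0.49, hyperspectral sensor 0.34 are the best per g.
Best packing: 4×LiDAR unit — 296 g, 276 total.
No other feasible combination exceeds 276.

276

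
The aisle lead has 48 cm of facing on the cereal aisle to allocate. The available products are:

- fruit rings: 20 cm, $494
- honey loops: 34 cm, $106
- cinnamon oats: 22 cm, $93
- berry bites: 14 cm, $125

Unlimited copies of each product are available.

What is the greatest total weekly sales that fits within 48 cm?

988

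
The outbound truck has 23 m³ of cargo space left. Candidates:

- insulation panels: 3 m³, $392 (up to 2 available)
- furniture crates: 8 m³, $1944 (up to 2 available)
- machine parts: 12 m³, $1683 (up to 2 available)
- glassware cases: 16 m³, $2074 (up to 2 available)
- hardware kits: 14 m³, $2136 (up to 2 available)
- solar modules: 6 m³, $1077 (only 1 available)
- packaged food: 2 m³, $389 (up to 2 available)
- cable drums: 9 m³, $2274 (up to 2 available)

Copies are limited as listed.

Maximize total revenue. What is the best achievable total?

5329

A density-first pass picks 2×packaged food + 2×cable drums — 5326 at 22 m³.
The 2 m³ tied up in packaged food is better spent on insulation panels — total rises to 5329 (23 m³).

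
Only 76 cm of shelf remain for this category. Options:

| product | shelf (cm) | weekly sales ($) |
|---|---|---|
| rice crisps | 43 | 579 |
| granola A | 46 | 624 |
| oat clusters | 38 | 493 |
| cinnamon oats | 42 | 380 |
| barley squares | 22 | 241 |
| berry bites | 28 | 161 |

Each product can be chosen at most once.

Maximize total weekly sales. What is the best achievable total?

The ratio ordering already packs tightly: granola A + barley squares, 68 cm, 865.
The closest alternative, rice crisps + barley squares, reaches only 820.

865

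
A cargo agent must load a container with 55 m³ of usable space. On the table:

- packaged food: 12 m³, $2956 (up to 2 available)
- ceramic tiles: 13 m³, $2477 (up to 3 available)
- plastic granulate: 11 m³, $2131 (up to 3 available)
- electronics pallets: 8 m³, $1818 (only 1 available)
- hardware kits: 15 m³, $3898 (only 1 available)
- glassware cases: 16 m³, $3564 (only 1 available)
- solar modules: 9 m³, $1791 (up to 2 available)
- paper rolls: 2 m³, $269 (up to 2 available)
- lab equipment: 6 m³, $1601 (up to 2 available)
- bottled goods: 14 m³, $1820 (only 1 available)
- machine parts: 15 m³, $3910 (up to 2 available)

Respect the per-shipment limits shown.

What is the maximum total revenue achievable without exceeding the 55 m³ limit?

By revenue per m³: lab equipment 266.83, machine parts 260.67, hardware kits 259.87, packaged food 246.33 lead.
Taking packaged food + 2×lab equipment + 2×machine parts: 54 m³ used, 13978 in revenue.
Nothing else within 55 m³ beats 13978.

13978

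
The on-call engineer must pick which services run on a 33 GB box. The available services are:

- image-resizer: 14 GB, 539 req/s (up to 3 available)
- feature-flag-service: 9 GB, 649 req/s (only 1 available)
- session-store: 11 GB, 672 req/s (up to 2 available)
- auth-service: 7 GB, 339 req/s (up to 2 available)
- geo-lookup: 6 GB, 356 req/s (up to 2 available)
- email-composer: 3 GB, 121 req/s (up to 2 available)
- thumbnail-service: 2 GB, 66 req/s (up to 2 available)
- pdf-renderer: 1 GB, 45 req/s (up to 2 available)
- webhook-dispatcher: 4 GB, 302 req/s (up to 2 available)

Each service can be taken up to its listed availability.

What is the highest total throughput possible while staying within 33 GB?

2136

Best packing: feature-flag-service + session-store + email-composer + 2×pdf-renderer + 2×webhook-dispatcher — 33 GB, 2136 total.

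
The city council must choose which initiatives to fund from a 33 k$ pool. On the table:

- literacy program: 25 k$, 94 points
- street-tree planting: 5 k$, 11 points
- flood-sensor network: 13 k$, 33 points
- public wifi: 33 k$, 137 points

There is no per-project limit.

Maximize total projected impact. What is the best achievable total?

Public wifi uses 33 of the 33 k$ and totals 137.

137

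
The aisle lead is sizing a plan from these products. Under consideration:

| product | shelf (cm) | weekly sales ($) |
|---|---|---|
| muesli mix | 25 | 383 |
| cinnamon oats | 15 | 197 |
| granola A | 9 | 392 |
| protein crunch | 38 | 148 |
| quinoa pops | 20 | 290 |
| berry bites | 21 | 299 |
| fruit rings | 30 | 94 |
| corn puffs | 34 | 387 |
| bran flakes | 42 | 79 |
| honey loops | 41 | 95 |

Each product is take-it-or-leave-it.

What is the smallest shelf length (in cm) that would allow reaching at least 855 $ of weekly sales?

Need the lightest bundle worth ≥ 855.
Taking cinnamon oats + granola A + quinoa pops gives 879 (≥ 855) for 44 cm.
No combination under 44 cm hits 855.

44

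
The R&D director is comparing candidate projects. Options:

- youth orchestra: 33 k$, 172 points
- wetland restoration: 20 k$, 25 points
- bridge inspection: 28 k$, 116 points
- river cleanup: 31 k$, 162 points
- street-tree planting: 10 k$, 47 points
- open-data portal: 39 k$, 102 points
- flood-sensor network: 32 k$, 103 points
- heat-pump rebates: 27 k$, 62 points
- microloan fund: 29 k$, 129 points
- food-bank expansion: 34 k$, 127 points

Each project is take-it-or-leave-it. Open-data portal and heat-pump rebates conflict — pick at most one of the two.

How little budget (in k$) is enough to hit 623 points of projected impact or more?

131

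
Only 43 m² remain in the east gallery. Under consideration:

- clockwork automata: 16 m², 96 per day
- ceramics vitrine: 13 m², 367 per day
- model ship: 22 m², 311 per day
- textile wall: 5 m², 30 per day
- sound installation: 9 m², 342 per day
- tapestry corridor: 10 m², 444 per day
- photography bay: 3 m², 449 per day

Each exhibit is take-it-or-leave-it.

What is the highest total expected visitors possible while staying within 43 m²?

1632

Best packing: ceramics vitrine + textile wall + sound installation + tapestry corridor + photography bay — 40 m², 1632 total.
The closest alternative, ceramics vitrine + sound installation + tapestry corridor + photography bay, reaches only 1602.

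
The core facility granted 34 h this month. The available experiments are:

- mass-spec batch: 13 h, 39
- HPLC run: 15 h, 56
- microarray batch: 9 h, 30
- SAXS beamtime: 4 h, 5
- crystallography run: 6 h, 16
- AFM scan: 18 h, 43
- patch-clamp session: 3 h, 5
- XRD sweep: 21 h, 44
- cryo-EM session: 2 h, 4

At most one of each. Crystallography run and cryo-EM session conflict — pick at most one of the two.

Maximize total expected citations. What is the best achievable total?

Best packing: mass-spec batch + HPLC run + crystallography run — 34 h, 111 total.

111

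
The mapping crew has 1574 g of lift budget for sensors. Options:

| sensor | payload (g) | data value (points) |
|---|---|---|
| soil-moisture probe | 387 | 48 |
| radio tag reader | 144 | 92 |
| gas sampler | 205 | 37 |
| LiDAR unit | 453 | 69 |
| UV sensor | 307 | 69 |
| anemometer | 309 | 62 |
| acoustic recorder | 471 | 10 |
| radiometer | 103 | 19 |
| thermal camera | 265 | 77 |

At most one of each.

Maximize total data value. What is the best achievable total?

369

Filling by ratio: radio tag reader + gas sampler + UV sensor + anemometer + radiometer + thermal camera for 356, with 241 g left unused.
Dropping gas sampler and radiometer frees 308 g; slotting in LiDAR unit (453 g) lifts the total to 369 at 1478 g.
That's the maximum — no swap from here does better than 369.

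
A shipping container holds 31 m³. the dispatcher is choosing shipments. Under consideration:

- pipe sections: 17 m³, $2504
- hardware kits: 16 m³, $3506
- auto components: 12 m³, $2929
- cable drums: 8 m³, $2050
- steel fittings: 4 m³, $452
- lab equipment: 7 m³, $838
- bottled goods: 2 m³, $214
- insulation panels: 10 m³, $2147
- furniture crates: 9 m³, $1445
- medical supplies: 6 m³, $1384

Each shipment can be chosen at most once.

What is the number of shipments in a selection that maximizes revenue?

3

Optimal total is 7126.
auto components + cable drums + insulation panels hits 7126 at 30 m³.
Any selection reaching 7126 contains exactly 3 shipments.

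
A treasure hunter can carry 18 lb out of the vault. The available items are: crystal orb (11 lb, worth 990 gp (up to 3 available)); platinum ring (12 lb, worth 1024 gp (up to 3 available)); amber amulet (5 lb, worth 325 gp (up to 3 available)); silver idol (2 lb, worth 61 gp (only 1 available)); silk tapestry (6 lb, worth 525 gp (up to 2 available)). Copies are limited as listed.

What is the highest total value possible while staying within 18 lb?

1549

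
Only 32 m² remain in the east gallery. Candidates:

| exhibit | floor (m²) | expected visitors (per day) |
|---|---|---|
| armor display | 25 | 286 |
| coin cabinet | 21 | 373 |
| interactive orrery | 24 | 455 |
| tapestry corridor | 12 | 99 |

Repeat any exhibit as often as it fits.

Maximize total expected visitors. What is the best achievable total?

Ranking by ratio (expected visitors/m²): interactive orrery 18.96, coin cabinet 17.76, armor display 11.44.
Interactive orrery uses 24 of the 32 m² and totals 455.
The spare 8 m² is too small for any remaining exhibit, and no exchange beats 455.

455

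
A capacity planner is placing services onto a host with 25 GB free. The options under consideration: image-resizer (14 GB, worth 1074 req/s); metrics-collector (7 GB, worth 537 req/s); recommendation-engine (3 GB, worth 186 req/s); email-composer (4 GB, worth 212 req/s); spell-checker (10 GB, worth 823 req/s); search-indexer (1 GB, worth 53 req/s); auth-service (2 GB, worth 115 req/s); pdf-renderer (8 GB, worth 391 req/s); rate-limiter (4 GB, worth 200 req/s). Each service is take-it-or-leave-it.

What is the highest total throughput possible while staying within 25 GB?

1950

Ranking by ratio (throughput/GB): spell-checker 82.30, image-resizer 76.71, metrics-collector 76.71, recommendation-engine 62.00.
The ratio ordering already packs tightly: image-resizer + spell-checker + search-indexer, 25 GB, 1950.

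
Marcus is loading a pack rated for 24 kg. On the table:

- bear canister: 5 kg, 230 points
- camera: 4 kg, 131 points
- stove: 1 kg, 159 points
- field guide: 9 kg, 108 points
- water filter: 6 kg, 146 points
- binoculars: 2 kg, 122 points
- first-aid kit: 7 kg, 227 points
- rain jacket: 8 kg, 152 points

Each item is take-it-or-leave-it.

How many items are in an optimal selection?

The maximum utility within 24 kg is 893.
For example bear canister + camera + stove + water filter + first-aid kit achieves it, using 23 kg.
All optima have 5 items.

5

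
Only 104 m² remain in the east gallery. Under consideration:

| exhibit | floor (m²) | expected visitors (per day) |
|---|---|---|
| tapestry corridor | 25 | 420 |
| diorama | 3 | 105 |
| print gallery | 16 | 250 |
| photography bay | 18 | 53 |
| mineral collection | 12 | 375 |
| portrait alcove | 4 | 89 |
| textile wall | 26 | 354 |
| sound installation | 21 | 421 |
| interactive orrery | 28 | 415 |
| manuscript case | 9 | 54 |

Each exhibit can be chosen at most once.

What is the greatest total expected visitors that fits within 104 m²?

1925

By expected visitors per m²: diorama 35.00, mineral collection 31.25, portrait alcove 22.25 lead.
A density-first pass picks tapestry corridor + diorama + print gallery + mineral collection + portrait alcove + sound installation + manuscript case — 1714 at 90 m².
Dropping portrait alcove and manuscript case frees 13 m²; slotting in textile wall (26 m²) lifts the total to 1925 at 103 m².
The spare 1 m² is too small for any remaining exhibit, and no exchange beats 1925.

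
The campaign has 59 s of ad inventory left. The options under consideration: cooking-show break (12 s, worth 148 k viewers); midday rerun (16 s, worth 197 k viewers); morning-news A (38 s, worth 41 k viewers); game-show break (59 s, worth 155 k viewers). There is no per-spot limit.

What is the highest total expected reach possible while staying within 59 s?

690

Ranking by ratio (expected reach/s): cooking-show break 12.33, midday rerun 12.31, game-show break 2.63.
A density-first pass picks 4×cooking-show break — 592 at 48 s.
Replace 2×cooking-show break with 2×midday rerun: the trade gains 98 net, giving 690 at 56 s.
Nothing else within 59 s beats 690.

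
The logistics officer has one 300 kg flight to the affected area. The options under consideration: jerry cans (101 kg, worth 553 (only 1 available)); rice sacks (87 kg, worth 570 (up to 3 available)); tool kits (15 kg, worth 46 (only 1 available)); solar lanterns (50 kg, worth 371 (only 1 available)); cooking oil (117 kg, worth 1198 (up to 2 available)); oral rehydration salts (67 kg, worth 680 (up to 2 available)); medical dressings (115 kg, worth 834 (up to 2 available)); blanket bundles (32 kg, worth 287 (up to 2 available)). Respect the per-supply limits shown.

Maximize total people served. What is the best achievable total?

2970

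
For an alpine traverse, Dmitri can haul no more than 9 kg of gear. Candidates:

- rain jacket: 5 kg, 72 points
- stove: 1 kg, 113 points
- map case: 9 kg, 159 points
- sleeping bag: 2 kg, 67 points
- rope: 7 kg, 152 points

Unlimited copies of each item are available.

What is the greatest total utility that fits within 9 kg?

9×stove uses 9 of the 9 kg and totals 1017.
That's the maximum — no swap from here does better than 1017.

1017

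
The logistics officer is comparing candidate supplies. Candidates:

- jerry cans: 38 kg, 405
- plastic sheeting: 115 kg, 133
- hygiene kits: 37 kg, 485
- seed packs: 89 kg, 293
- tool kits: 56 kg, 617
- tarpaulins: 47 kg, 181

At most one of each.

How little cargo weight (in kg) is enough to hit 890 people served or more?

Look for the lowest-cargo combination reaching 890.
jerry cans + hygiene kits: 890 people served at 75 kg.
Any bundle with less than 75 kg falls short of 890.

75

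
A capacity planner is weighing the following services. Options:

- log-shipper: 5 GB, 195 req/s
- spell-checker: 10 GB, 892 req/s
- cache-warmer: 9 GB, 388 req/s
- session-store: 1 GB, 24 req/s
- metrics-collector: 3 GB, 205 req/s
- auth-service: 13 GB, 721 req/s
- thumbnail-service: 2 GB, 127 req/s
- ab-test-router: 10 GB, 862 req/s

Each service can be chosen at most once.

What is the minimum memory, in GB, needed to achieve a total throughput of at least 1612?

20

Look for the lowest-memory combination reaching 1612.
spell-checker + ab-test-router reaches 1754 using 20 GB.
Below 20 GB the best achievable stays under 1612.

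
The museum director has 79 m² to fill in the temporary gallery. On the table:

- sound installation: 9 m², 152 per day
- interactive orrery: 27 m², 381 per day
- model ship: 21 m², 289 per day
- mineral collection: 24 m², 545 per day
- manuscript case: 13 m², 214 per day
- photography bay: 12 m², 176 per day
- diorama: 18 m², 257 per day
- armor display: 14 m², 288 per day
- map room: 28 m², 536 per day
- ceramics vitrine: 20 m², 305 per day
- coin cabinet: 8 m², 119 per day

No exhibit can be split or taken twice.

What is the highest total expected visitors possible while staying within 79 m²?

1583

The ratio heuristic lands on sound installation + mineral collection + armor display + map room (1521) but leaves 4 m² idle.
Dropping sound installation frees 9 m²; slotting in manuscript case (13 m²) lifts the total to 1583 at 79 m².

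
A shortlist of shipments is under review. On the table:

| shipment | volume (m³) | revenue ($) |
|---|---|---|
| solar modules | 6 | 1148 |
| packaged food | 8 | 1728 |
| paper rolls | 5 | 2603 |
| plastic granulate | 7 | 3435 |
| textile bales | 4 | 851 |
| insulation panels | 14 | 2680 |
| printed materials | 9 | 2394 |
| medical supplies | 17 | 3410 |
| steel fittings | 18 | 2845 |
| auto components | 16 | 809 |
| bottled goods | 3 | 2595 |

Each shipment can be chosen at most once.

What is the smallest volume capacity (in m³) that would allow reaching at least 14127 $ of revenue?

Need the lightest bundle worth ≥ 14127.
paper rolls + plastic granulate + printed materials + medical supplies + bottled goods reaches 14437 using 41 m³.
No combination under 41 m³ hits 14127.

41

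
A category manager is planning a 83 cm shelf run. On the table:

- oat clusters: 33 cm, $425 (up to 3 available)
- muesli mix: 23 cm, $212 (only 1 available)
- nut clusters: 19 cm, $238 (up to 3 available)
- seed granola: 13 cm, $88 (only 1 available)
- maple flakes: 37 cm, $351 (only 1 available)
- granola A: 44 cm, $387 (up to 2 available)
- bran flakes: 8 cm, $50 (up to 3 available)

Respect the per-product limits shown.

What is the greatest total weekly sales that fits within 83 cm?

951

Density check — oat clusters 12.88, nut clusters 12.53, maple flakes 9.49, muesli mix 9.22 are the best per cm.
Taking the top-ratio products first gives 2×oat clusters + seed granola for 938 (79 cm).
Dropping oat clusters and seed granola frees 46 cm; slotting in 2×nut clusters + bran flakes (46 cm) lifts the total to 951 at 79 cm.
That's the maximum — no swap from here does better than 951.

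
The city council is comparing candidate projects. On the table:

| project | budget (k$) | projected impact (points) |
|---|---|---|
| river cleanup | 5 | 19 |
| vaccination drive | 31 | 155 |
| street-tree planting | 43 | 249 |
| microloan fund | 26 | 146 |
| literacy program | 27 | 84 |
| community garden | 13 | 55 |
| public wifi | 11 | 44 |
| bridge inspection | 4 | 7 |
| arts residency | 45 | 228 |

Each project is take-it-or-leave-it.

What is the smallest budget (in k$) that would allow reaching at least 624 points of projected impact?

118

Need the lightest bundle worth ≥ 624.
Taking river cleanup + vaccination drive + street-tree planting + microloan fund + community garden gives 624 (≥ 624) for 118 k$.
No combination under 118 k$ hits 624.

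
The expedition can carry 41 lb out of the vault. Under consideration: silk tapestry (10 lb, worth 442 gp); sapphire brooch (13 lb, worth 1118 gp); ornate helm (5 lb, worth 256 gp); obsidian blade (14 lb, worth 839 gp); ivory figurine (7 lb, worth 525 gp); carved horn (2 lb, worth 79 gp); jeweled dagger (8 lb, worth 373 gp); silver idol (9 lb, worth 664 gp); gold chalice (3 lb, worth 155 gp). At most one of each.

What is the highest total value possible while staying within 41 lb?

Density check — sapphire brooch 86.00, ivory figurine 75.00, silver idol 73.78 are the best per lb.
The ratio heuristic lands on sapphire brooch + ornate helm + ivory figurine + carved horn + silver idol + gold chalice (2797) but leaves 2 lb idle.
The 12 lb tied up in ivory figurine and carved horn and gold chalice is better spent on obsidian blade — total rises to 2877 (41 lb).
Every other selection either busts 41 lb or fails to beat 2877.

2877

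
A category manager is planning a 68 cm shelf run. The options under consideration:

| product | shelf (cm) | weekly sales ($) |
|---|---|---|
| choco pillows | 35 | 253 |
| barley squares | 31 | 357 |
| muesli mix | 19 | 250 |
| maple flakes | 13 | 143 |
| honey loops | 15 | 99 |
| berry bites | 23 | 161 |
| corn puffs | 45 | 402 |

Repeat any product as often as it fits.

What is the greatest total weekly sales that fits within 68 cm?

786

Taking the top-ratio products first gives 3×muesli mix for 750 (57 cm).
The 19 cm tied up in muesli mix is better spent on 2×maple flakes — total rises to 786 (64 cm).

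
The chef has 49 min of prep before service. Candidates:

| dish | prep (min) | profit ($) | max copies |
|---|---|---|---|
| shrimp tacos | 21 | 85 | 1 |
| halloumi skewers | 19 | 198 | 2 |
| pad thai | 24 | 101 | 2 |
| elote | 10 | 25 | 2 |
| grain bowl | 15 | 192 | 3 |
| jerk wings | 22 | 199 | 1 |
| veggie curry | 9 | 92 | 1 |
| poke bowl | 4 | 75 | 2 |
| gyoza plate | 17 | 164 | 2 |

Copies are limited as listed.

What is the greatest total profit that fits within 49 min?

651

Ranking by ratio (profit/min): poke bowl 18.75, grain bowl 12.80, halloumi skewers 10.42, veggie curry 10.22.
Taking the top-ratio dishes first gives 2×grain bowl + veggie curry + 2×poke bowl for 626 (47 min).
The 13 min tied up in veggie curry and poke bowl is better spent on grain bowl — total rises to 651 (49 min).
That's the maximum — no swap from here does better than 651.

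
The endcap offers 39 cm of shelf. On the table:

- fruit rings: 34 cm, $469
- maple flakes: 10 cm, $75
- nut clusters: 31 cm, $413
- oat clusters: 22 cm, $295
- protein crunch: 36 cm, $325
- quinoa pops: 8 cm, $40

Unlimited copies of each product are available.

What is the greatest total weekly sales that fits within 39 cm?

469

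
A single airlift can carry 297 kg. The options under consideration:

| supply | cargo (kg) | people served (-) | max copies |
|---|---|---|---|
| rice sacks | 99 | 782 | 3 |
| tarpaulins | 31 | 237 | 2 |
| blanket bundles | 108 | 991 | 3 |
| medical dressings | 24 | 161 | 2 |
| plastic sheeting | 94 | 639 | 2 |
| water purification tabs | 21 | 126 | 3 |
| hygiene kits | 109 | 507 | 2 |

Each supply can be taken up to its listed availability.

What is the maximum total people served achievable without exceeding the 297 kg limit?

The ratio heuristic lands on 2×tarpaulins + 2×blanket bundles (2456) but leaves 19 kg idle.
Dropping tarpaulins frees 31 kg; slotting in 2×medical dressings (48 kg) lifts the total to 2541 at 295 kg.
Every other selection either busts 297 kg or exceeds an availability limit or fails to beat 2541.

2541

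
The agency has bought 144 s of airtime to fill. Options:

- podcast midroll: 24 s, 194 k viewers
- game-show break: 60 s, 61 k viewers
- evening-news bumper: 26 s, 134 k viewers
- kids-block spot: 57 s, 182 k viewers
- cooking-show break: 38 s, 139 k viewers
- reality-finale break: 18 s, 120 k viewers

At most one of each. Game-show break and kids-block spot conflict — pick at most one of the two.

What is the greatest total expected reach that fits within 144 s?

Density check — podcast midroll 8.08, reality-finale break 6.67, evening-news bumper 5.15, cooking-show break 3.66 are the best per s.
Greedy by ratio would take podcast midroll + evening-news bumper + cooking-show break + reality-finale break: 106 s used, total 587.
Replace evening-news bumper with kids-block spot: the trade gains 48 net, giving 635 at 137 s.
Next best is podcast midroll + evening-news bumper + kids-block spot + reality-finale break at 630 (125 s) — short by 5.

635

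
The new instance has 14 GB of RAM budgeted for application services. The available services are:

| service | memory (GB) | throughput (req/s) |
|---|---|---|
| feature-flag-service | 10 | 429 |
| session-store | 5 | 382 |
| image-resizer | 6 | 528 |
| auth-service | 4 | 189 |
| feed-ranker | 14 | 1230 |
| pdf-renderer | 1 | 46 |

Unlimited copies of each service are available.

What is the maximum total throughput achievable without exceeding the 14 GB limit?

1230

By throughput per GB: image-resizer 88.00, feed-ranker 87.86, session-store 76.40, auth-service 47.25 lead.
Greedy by ratio would take 2×image-resizer + 2×pdf-renderer: 14 GB used, total 1148.
Dropping 2×image-resizer and 2×pdf-renderer frees 14 GB; slotting in feed-ranker (14 GB) lifts the total to 1230 at 14 GB.
That's the maximum — no swap from here does better than 1230.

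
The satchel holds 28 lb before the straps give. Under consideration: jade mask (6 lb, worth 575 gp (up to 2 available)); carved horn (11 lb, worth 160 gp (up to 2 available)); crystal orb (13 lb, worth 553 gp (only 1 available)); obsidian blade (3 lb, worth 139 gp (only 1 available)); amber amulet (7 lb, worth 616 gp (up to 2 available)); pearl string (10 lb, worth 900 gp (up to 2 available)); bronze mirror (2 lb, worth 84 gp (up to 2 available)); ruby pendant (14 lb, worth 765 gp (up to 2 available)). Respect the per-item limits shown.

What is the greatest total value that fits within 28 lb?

2466

A density-first pass picks 2×jade mask + obsidian blade + pearl string + bronze mirror — 2273 at 27 lb.
Replace obsidian blade and pearl string with 2×amber amulet: the trade gains 193 net, giving 2466 at 28 lb.
Nothing else within 28 lb beats 2466.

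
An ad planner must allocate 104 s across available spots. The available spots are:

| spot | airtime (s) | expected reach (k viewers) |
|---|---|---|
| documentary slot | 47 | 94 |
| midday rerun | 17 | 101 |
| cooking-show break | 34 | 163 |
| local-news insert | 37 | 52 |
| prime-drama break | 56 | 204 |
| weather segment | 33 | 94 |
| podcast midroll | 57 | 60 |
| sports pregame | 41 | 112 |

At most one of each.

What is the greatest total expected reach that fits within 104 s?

376

Density check — midday rerun 5.94, cooking-show break 4.79, prime-drama break 3.64, weather segment 2.85 are the best per s.
Taking the top-ratio spots first gives midday rerun + cooking-show break + weather segment for 358 (84 s).
The 33 s tied up in weather segment is better spent on sports pregame — total rises to 376 (92 s).
That's the maximum — no swap from here does better than 376.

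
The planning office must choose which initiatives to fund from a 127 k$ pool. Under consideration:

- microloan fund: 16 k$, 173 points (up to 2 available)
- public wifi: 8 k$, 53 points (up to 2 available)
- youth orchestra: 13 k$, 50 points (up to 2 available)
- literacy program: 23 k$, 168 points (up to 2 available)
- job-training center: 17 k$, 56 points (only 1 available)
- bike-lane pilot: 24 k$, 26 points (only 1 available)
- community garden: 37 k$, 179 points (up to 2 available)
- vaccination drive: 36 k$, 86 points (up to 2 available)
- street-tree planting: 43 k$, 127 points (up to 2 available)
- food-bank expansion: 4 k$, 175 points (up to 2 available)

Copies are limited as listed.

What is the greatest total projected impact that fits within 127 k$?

1211

Density check — food-bank expansion 43.75, microloan fund 10.81, literacy program 7.30 are the best per k$.
Taking the top-ratio projects first gives 2×microloan fund + 2×public wifi + youth orchestra + 2×literacy program + 2×food-bank expansion for 1188 (115 k$).
Dropping 2×public wifi and youth orchestra frees 29 k$; slotting in community garden (37 k$) lifts the total to 1211 at 123 k$.
Every other selection either busts 127 k$ or exceeds an availability limit or fails to beat 1211.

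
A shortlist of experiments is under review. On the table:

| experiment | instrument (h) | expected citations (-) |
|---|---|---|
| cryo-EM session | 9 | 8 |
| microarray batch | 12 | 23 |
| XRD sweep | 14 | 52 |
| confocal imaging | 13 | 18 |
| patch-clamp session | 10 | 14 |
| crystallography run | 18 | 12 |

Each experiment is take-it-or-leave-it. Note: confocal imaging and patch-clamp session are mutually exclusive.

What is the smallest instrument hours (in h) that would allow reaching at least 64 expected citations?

Need the lightest bundle worth ≥ 64.
Taking XRD sweep + patch-clamp session gives 66 (≥ 64) for 24 h.
Any bundle with less than 24 h falls short of 64.

24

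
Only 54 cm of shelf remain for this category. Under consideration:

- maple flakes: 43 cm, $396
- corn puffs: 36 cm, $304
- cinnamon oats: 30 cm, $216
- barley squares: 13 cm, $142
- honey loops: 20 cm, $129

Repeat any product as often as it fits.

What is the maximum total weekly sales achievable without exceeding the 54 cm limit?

Density check — barley squares 10.92, maple flakes 9.21, corn puffs 8.44 are the best per cm.
Taking 4×barley squares: 52 cm used, 568 in weekly sales.
Nothing else within 54 cm beats 568.

568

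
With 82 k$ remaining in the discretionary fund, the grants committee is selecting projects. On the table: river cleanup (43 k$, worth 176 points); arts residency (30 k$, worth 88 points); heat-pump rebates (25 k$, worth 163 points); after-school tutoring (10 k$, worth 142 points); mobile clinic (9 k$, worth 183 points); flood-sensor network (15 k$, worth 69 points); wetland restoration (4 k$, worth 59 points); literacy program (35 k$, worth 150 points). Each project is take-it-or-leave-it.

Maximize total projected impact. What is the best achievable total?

By projected impact per k$: mobile clinic 20.33, wetland restoration 14.75, after-school tutoring 14.20 lead.
Filling by ratio: heat-pump rebates + after-school tutoring + mobile clinic + flood-sensor network + wetland restoration for 616, with 19 k$ left unused.
The 19 k$ tied up in flood-sensor network and wetland restoration is better spent on literacy program — total rises to 638 (79 k$).

638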